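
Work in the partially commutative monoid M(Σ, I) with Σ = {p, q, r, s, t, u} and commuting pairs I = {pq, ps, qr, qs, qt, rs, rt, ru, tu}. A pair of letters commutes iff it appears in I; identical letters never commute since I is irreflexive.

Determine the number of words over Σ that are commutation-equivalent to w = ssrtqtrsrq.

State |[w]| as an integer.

2520

#0=s has no predecessor
#1=s depends on [0:s]
#2=r has no predecessor
#3=t depends on [1:s]
#4=q has no predecessor
#5=t depends on [3:t]
#6=r depends on [2:r]
#7=s depends on [5:t]
#8=r depends on [6:r]
#9=q depends on [4:q]
sources: [0:s, 2:r, 4:q]
N(rest) = Σ N(rest − s) over sources s of rest; N(one piece) = 1:
  size 1 → [7]=1  [8]=1  [9]=1
  size 2 → [4,9]=1  [5,7]=1  [6,8]=1  [7,8]=2  [7,9]=2  [8,9]=2
  size 3 → [2,6,8]=1  [3,5,7]=1  [4,7,9]=3  [4,8,9]=3  [5,7,8]=3  [5,7,9]=3  [6,7,8]=3  [6,8,9]=3  [7,8,9]=6
  size 4 → [1,3,5,7]=1  [2,6,7,8]=4  [2,6,8,9]=4  [3,5,7,8]=4  [3,5,7,9]=4  [4,5,7,9]=6  [4,6,8,9]=6  [4,7,8,9]=12  [5,6,7,8]=6  [5,7,8,9]=12  [6,7,8,9]=12
  size 5 → [0,1,3,5,7]=1  [1,3,5,7,8]=5  [1,3,5,7,9]=5  [2,4,6,8,9]=10  [2,5,6,7,8]=10  [2,6,7,8,9]=20  [3,4,5,7,9]=10  [3,5,6,7,8]=10  [3,5,7,8,9]=20  [4,5,7,8,9]=30  [4,6,7,8,9]=30  [5,6,7,8,9]=30
  size 6 → [0,1,3,5,7,8]=6  [0,1,3,5,7,9]=6  [1,3,4,5,7,9]=15  [1,3,5,6,7,8]=15  [1,3,5,7,8,9]=30  [2,3,5,6,7,8]=20  [2,4,6,7,8,9]=60  [2,5,6,7,8,9]=60  [3,4,5,7,8,9]=60  [3,5,6,7,8,9]=60  [4,5,6,7,8,9]=90
  size 7 → [0,1,3,4,5,7,9]=21  [0,1,3,5,6,7,8]=21  [0,1,3,5,7,8,9]=42  [1,2,3,5,6,7,8]=35  [1,3,4,5,7,8,9]=105  [1,3,5,6,7,8,9]=105  [2,3,5,6,7,8,9]=140  [2,4,5,6,7,8,9]=210  [3,4,5,6,7,8,9]=210
  size 8 → [0,1,2,3,5,6,7,8]=56  [0,1,3,4,5,7,8,9]=168  [0,1,3,5,6,7,8,9]=168  [1,2,3,5,6,7,8,9]=280  [1,3,4,5,6,7,8,9]=420  [2,3,4,5,6,7,8,9]=560
  first=0(s) contributes 1260
  first=2(r) contributes 756
  first=4(q) contributes 504
|[w]| = 2520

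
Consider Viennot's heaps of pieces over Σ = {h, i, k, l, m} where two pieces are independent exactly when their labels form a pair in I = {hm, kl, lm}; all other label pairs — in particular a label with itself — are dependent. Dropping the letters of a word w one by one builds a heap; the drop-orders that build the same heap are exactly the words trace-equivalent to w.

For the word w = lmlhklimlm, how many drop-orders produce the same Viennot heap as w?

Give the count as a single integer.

27

#0=l has no predecessor
#1=m has no predecessor
#2=l depends on [0:l]
#3=h depends on [2:l]
#4=k depends on [1:m, 3:h]
#5=l depends on [3:h]
#6=i depends on [4:k, 5:l]
#7=m depends on [6:i]
#8=l depends on [6:i]
#9=m depends on [7:m]
sources: [0:l, 1:m]
N(rest) = Σ N(rest − s) over sources s of rest; N(one piece) = 1:
  size 1 → [8]=1  [9]=1
  size 2 → [7,9]=1  [8,9]=2
  size 3 → [7,8,9]=3
  size 4 → [6,7,8,9]=3
  size 5 → [4,6,7,8,9]=3  [5,6,7,8,9]=3
  size 6 → [1,4,6,7,8,9]=3  [4,5,6,7,8,9]=6
  size 7 → [1,4,5,6,7,8,9]=9  [3,4,5,6,7,8,9]=6
  size 8 → [1,3,4,5,6,7,8,9]=15  [2,3,4,5,6,7,8,9]=6
  first=0(l) contributes 21
  first=1(m) contributes 6
|[w]| = 27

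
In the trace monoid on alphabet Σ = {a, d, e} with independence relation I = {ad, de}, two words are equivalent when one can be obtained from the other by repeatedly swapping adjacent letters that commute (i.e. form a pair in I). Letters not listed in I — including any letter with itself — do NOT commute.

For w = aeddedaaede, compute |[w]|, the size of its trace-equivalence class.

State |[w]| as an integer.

drop 0:a onto floor
drop 1:e onto {0:a}
drop 2:d onto floor
drop 3:d onto {2:d}
drop 4:e onto {1:e}
drop 5:d onto {3:d}
drop 6:a onto {4:e}
drop 7:a onto {6:a}
drop 8:e onto {7:a}
drop 9:d onto {5:d}
drop 10:e onto {8:e}
ground layer = {0:a, 2:d}
drop-orders for the pieces not yet dropped (sum over which currently-grounded one goes next):
  1 to go: {9} 1  {10} 1
  2 to go: {5,9} 1  {8,10} 1  {9,10} 2
  3 to go: {3,5,9} 1  {5,9,10} 3  {7,8,10} 1  {8,9,10} 3
  4 to go: {2,3,5,9} 1  {3,5,9,10} 4  {5,8,9,10} 6  {6,7,8,10} 1  {7,8,9,10} 4
  5 to go: {2,3,5,9,10} 5  {3,5,8,9,10} 10  {4,6,7,8,10} 1  {5,7,8,9,10} 10  {6,7,8,9,10} 5
  6 to go: {1,4,6,7,8,10} 1  {2,3,5,8,9,10} 15  {3,5,7,8,9,10} 20  {4,6,7,8,9,10} 6  {5,6,7,8,9,10} 15
  7 to go: {0,1,4,6,7,8,10} 1  {1,4,6,7,8,9,10} 7  {2,3,5,7,8,9,10} 35  {3,5,6,7,8,9,10} 35  {4,5,6,7,8,9,10} 21
  8 to go: {0,1,4,6,7,8,9,10} 8  {1,4,5,6,7,8,9,10} 28  {2,3,5,6,7,8,9,10} 70  {3,4,5,6,7,8,9,10} 56
  9 to go: {0,1,4,5,6,7,8,9,10} 36  {1,3,4,5,6,7,8,9,10} 84  {2,3,4,5,6,7,8,9,10} 126
  if 0:a drops first: 210 orders
  if 2:d drops first: 120 orders
heap linearizations: 330

330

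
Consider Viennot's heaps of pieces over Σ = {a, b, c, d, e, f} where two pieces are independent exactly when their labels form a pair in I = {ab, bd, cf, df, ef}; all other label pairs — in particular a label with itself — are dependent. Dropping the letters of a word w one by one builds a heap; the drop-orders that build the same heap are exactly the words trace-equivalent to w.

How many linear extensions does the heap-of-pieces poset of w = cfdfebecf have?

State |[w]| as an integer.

drop 0:c onto floor
drop 1:f onto floor
drop 2:d onto {0:c}
drop 3:f onto {1:f}
drop 4:e onto {2:d}
drop 5:b onto {3:f, 4:e}
drop 6:e onto {5:b}
drop 7:c onto {6:e}
drop 8:f onto {5:b}
ground layer = {0:c, 1:f}
drop-orders for the pieces not yet dropped (sum over which currently-grounded one goes next):
  1 to go: {7} 1  {8} 1
  2 to go: {6,7} 1  {7,8} 2
  3 to go: {6,7,8} 3
  4 to go: {5,6,7,8} 3
  5 to go: {3,5,6,7,8} 3  {4,5,6,7,8} 3
  6 to go: {1,3,5,6,7,8} 3  {2,4,5,6,7,8} 3  {3,4,5,6,7,8} 6
  7 to go: {0,2,4,5,6,7,8} 3  {1,3,4,5,6,7,8} 9  {2,3,4,5,6,7,8} 9
  if 0:c drops first: 18 orders
  if 1:f drops first: 12 orders
heap linearizations: 30

30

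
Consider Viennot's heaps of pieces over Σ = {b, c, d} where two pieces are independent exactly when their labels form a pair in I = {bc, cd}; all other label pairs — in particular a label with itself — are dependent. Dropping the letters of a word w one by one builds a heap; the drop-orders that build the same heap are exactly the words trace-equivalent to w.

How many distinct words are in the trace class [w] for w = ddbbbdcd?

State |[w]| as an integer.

drop 0:d onto floor
drop 1:d onto {0:d}
drop 2:b onto {1:d}
drop 3:b onto {2:b}
drop 4:b onto {3:b}
drop 5:d onto {4:b}
drop 6:c onto floor
drop 7:d onto {5:d}
ground layer = {0:d, 6:c}
drop-orders for the pieces not yet dropped (sum over which currently-grounded one goes next):
  1 to go: {6} 1  {7} 1
  2 to go: {5,7} 1  {6,7} 2
  3 to go: {4,5,7} 1  {5,6,7} 3
  4 to go: {3,4,5,7} 1  {4,5,6,7} 4
  5 to go: {2,3,4,5,7} 1  {3,4,5,6,7} 5
  6 to go: {1,2,3,4,5,7} 1  {2,3,4,5,6,7} 6
  if 0:d drops first: 7 orders
  if 6:c drops first: 1 orders
heap linearizations: 8

8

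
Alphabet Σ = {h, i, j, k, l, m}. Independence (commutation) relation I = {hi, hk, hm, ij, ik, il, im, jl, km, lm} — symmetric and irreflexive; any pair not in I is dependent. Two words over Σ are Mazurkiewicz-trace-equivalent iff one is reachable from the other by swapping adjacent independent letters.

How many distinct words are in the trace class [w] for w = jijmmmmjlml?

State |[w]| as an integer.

#0=j has no predecessor
#1=i has no predecessor
#2=j depends on [0:j]
#3=m depends on [2:j]
#4=m depends on [3:m]
#5=m depends on [4:m]
#6=m depends on [5:m]
#7=j depends on [6:m]
#8=l has no predecessor
#9=m depends on [7:j]
#10=l depends on [8:l]
sources: [0:j, 1:i, 8:l]
N(rest) = Σ N(rest − s) over sources s of rest; N(one piece) = 1:
  size 1 → [1]=1  [9]=1  [10]=1
  size 2 → [1,9]=2  [1,10]=2  [7,9]=1  [8,10]=1  [9,10]=2
  size 3 → [1,7,9]=3  [1,8,10]=3  [1,9,10]=6  [6,7,9]=1  [7,9,10]=3  [8,9,10]=3
  size 4 → [1,6,7,9]=4  [1,7,9,10]=12  [1,8,9,10]=12  [5,6,7,9]=1  [6,7,9,10]=4  [7,8,9,10]=6
  size 5 → [1,5,6,7,9]=5  [1,6,7,9,10]=20  [1,7,8,9,10]=30  [4,5,6,7,9]=1  [5,6,7,9,10]=5  [6,7,8,9,10]=10
  size 6 → [1,4,5,6,7,9]=6  [1,5,6,7,9,10]=30  [1,6,7,8,9,10]=60  [3,4,5,6,7,9]=1  [4,5,6,7,9,10]=6  [5,6,7,8,9,10]=15
  size 7 → [1,3,4,5,6,7,9]=7  [1,4,5,6,7,9,10]=42  [1,5,6,7,8,9,10]=105  [2,3,4,5,6,7,9]=1  [3,4,5,6,7,9,10]=7  [4,5,6,7,8,9,10]=21
  size 8 → [0,2,3,4,5,6,7,9]=1  [1,2,3,4,5,6,7,9]=8  [1,3,4,5,6,7,9,10]=56  [1,4,5,6,7,8,9,10]=168  [2,3,4,5,6,7,9,10]=8  [3,4,5,6,7,8,9,10]=28
  size 9 → [0,1,2,3,4,5,6,7,9]=9  [0,2,3,4,5,6,7,9,10]=9  [1,2,3,4,5,6,7,9,10]=72  [1,3,4,5,6,7,8,9,10]=252  [2,3,4,5,6,7,8,9,10]=36
  first=0(j) contributes 360
  first=1(i) contributes 45
  first=8(l) contributes 90
|[w]| = 495

495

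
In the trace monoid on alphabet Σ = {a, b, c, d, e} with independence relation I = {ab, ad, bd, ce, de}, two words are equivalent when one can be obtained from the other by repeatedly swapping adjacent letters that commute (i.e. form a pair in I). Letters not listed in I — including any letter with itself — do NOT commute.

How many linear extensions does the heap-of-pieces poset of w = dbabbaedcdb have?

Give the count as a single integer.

1190

#0=d has no predecessor
#1=b has no predecessor
#2=a has no predecessor
#3=b depends on [1:b]
#4=b depends on [3:b]
#5=a depends on [2:a]
#6=e depends on [4:b, 5:a]
#7=d depends on [0:d]
#8=c depends on [4:b, 5:a, 7:d]
#9=d depends on [8:c]
#10=b depends on [6:e, 8:c]
sources: [0:d, 1:b, 2:a]
N(rest) = Σ N(rest − s) over sources s of rest; N(one piece) = 1:
  size 1 → [9]=1  [10]=1
  size 2 → [6,10]=1  [9,10]=2
  size 3 → [6,9,10]=3  [8,9,10]=2
  size 4 → [6,8,9,10]=5  [7,8,9,10]=2
  size 5 → [0,7,8,9,10]=2  [4,6,8,9,10]=5  [5,6,8,9,10]=5  [6,7,8,9,10]=7
  size 6 → [0,6,7,8,9,10]=9  [2,5,6,8,9,10]=5  [3,4,6,8,9,10]=5  [4,5,6,8,9,10]=10  [4,6,7,8,9,10]=12  [5,6,7,8,9,10]=12
  size 7 → [0,4,6,7,8,9,10]=21  [0,5,6,7,8,9,10]=21  [1,3,4,6,8,9,10]=5  [2,4,5,6,8,9,10]=15  [2,5,6,7,8,9,10]=17  [3,4,5,6,8,9,10]=15  [3,4,6,7,8,9,10]=17  [4,5,6,7,8,9,10]=34
  size 8 → [0,2,5,6,7,8,9,10]=38  [0,3,4,6,7,8,9,10]=38  [0,4,5,6,7,8,9,10]=76  [1,3,4,5,6,8,9,10]=20  [1,3,4,6,7,8,9,10]=22  [2,3,4,5,6,8,9,10]=30  [2,4,5,6,7,8,9,10]=66  [3,4,5,6,7,8,9,10]=66
  size 9 → [0,1,3,4,6,7,8,9,10]=60  [0,2,4,5,6,7,8,9,10]=180  [0,3,4,5,6,7,8,9,10]=180  [1,2,3,4,5,6,8,9,10]=50  [1,3,4,5,6,7,8,9,10]=108  [2,3,4,5,6,7,8,9,10]=162
  first=0(d) contributes 320
  first=1(b) contributes 522
  first=2(a) contributes 348
|[w]| = 1190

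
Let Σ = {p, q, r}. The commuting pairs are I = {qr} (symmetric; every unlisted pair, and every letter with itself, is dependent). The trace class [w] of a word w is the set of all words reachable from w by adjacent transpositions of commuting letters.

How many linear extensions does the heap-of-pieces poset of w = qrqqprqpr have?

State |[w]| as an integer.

8

#0=q has no predecessor
#1=r has no predecessor
#2=q depends on [0:q]
#3=q depends on [2:q]
#4=p depends on [1:r, 3:q]
#5=r depends on [4:p]
#6=q depends on [4:p]
#7=p depends on [5:r, 6:q]
#8=r depends on [7:p]
sources: [0:q, 1:r]
N(rest) = Σ N(rest − s) over sources s of rest; N(one piece) = 1:
  size 1 → [8]=1
  size 2 → [7,8]=1
  size 3 → [5,7,8]=1  [6,7,8]=1
  size 4 → [5,6,7,8]=2
  size 5 → [4,5,6,7,8]=2
  size 6 → [1,4,5,6,7,8]=2  [3,4,5,6,7,8]=2
  size 7 → [1,3,4,5,6,7,8]=4  [2,3,4,5,6,7,8]=2
  first=0(q) contributes 6
  first=1(r) contributes 2
|[w]| = 8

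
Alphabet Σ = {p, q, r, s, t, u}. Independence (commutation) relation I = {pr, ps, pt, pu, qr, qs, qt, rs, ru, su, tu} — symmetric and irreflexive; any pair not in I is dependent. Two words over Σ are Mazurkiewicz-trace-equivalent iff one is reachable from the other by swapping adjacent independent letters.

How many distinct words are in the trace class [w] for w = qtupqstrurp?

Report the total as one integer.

drop 0:q onto floor
drop 1:t onto floor
drop 2:u onto {0:q}
drop 3:p onto {0:q}
drop 4:q onto {2:u, 3:p}
drop 5:s onto {1:t}
drop 6:t onto {5:s}
drop 7:r onto {6:t}
drop 8:u onto {4:q}
drop 9:r onto {7:r}
drop 10:p onto {4:q}
ground layer = {0:q, 1:t}
drop-orders for the pieces not yet dropped (sum over which currently-grounded one goes next):
  1 to go: {8} 1  {9} 1  {10} 1
  2 to go: {7,9} 1  {8,9} 2  {8,10} 2  {9,10} 2
  3 to go: {4,8,10} 2  {6,7,9} 1  {7,8,9} 3  {7,9,10} 3  {8,9,10} 6
  4 to go: {2,4,8,10} 2  {3,4,8,10} 2  {4,8,9,10} 8  {5,6,7,9} 1  {6,7,8,9} 4  {6,7,9,10} 4  {7,8,9,10} 12
  5 to go: {1,5,6,7,9} 1  {2,3,4,8,10} 4  {2,4,8,9,10} 10  {3,4,8,9,10} 10  {4,7,8,9,10} 20  {5,6,7,8,9} 5  {5,6,7,9,10} 5  {6,7,8,9,10} 20
  6 to go: {0,2,3,4,8,10} 4  {1,5,6,7,8,9} 6  {1,5,6,7,9,10} 6  {2,3,4,8,9,10} 24  {2,4,7,8,9,10} 30  {3,4,7,8,9,10} 30  {4,6,7,8,9,10} 40  {5,6,7,8,9,10} 30
  7 to go: {0,2,3,4,8,9,10} 28  {1,5,6,7,8,9,10} 42  {2,3,4,7,8,9,10} 84  {2,4,6,7,8,9,10} 70  {3,4,6,7,8,9,10} 70  {4,5,6,7,8,9,10} 70
  8 to go: {0,2,3,4,7,8,9,10} 112  {1,4,5,6,7,8,9,10} 112  {2,3,4,6,7,8,9,10} 224  {2,4,5,6,7,8,9,10} 140  {3,4,5,6,7,8,9,10} 140
  9 to go: {0,2,3,4,6,7,8,9,10} 336  {1,2,4,5,6,7,8,9,10} 252  {1,3,4,5,6,7,8,9,10} 252  {2,3,4,5,6,7,8,9,10} 504
  if 0:q drops first: 1008 orders
  if 1:t drops first: 840 orders
heap linearizations: 1848

1848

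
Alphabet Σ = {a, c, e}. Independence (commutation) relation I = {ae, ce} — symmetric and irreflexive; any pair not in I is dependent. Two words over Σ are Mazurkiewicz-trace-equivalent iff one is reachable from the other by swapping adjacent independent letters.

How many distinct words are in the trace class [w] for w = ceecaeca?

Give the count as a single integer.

drop 0:c onto floor
drop 1:e onto floor
drop 2:e onto {1:e}
drop 3:c onto {0:c}
drop 4:a onto {3:c}
drop 5:e onto {2:e}
drop 6:c onto {4:a}
drop 7:a onto {6:c}
ground layer = {0:c, 1:e}
drop-orders for the pieces not yet dropped (sum over which currently-grounded one goes next):
  1 to go: {5} 1  {7} 1
  2 to go: {2,5} 1  {5,7} 2  {6,7} 1
  3 to go: {1,2,5} 1  {2,5,7} 3  {4,6,7} 1  {5,6,7} 3
  4 to go: {1,2,5,7} 4  {2,5,6,7} 6  {3,4,6,7} 1  {4,5,6,7} 4
  5 to go: {0,3,4,6,7} 1  {1,2,5,6,7} 10  {2,4,5,6,7} 10  {3,4,5,6,7} 5
  6 to go: {0,3,4,5,6,7} 6  {1,2,4,5,6,7} 20  {2,3,4,5,6,7} 15
  if 0:c drops first: 35 orders
  if 1:e drops first: 21 orders
heap linearizations: 56

56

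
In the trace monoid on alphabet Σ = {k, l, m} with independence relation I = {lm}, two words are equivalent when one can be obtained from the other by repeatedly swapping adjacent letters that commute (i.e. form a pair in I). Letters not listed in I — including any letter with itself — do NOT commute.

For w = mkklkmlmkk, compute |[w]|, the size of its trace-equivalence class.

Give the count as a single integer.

3

piece 0:m — minimal
piece 1:k rests on {0:m}
piece 2:k rests on {1:k}
piece 3:l rests on {2:k}
piece 4:k rests on {3:l}
piece 5:m rests on {4:k}
piece 6:l rests on {4:k}
piece 7:m rests on {5:m}
piece 8:k rests on {6:l, 7:m}
piece 9:k rests on {8:k}
minimal pieces: {0:m}
ways to finish when only these pieces remain (= sum over removing one remaining piece with nothing left below it):
  1 left: {9}→1
  2 left: {8,9}→1
  3 left: {6,8,9}→1  {7,8,9}→1
  4 left: {5,7,8,9}→1  {6,7,8,9}→2
  5 left: {5,6,7,8,9}→3
  6 left: {4,5,6,7,8,9}→3
  7 left: {3,4,5,6,7,8,9}→3
  8 left: {2,3,4,5,6,7,8,9}→3
  placing 0:m first → 3 extensions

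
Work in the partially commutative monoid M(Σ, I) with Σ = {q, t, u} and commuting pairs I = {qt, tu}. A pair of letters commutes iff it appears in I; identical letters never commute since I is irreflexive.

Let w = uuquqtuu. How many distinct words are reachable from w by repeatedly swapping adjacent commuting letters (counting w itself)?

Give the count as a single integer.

8

piece 0:u — minimal
piece 1:u rests on {0:u}
piece 2:q rests on {1:u}
piece 3:u rests on {2:q}
piece 4:q rests on {3:u}
piece 5:t — minimal
piece 6:u rests on {4:q}
piece 7:u rests on {6:u}
minimal pieces: {0:u, 5:t}
ways to finish when only these pieces remain (= sum over removing one remaining piece with nothing left below it):
  1 left: {5}→1  {7}→1
  2 left: {5,7}→2  {6,7}→1
  3 left: {4,6,7}→1  {5,6,7}→3
  4 left: {3,4,6,7}→1  {4,5,6,7}→4
  5 left: {2,3,4,6,7}→1  {3,4,5,6,7}→5
  6 left: {1,2,3,4,6,7}→1  {2,3,4,5,6,7}→6
  placing 0:u first → 7 extensions
  placing 5:t first → 1 extensions
total linear extensions = 8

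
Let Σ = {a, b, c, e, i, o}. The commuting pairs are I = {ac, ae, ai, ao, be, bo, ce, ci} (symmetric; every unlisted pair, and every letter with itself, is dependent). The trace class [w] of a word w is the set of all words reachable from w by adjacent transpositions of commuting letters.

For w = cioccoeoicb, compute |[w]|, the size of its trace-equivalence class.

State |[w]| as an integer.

4

#0=c has no predecessor
#1=i has no predecessor
#2=o depends on [0:c, 1:i]
#3=c depends on [2:o]
#4=c depends on [3:c]
#5=o depends on [4:c]
#6=e depends on [5:o]
#7=o depends on [6:e]
#8=i depends on [7:o]
#9=c depends on [7:o]
#10=b depends on [8:i, 9:c]
sources: [0:c, 1:i]
N(rest) = Σ N(rest − s) over sources s of rest; N(one piece) = 1:
  size 1 → [10]=1
  size 2 → [8,10]=1  [9,10]=1
  size 3 → [8,9,10]=2
  size 4 → [7,8,9,10]=2
  size 5 → [6,7,8,9,10]=2
  size 6 → [5,6,7,8,9,10]=2
  size 7 → [4,5,6,7,8,9,10]=2
  size 8 → [3,4,5,6,7,8,9,10]=2
  size 9 → [2,3,4,5,6,7,8,9,10]=2
  first=0(c) contributes 2
  first=1(i) contributes 2
|[w]| = 4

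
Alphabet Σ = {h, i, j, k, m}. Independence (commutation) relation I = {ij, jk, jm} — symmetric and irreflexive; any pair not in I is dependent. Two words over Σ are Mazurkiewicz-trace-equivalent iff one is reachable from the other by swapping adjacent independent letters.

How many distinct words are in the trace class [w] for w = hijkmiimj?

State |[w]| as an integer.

#0=h has no predecessor
#1=i depends on [0:h]
#2=j depends on [0:h]
#3=k depends on [1:i]
#4=m depends on [3:k]
#5=i depends on [4:m]
#6=i depends on [5:i]
#7=m depends on [6:i]
#8=j depends on [2:j]
sources: [0:h]
N(rest) = Σ N(rest − s) over sources s of rest; N(one piece) = 1:
  size 1 → [7]=1  [8]=1
  size 2 → [2,8]=1  [6,7]=1  [7,8]=2
  size 3 → [2,7,8]=3  [5,6,7]=1  [6,7,8]=3
  size 4 → [2,6,7,8]=6  [4,5,6,7]=1  [5,6,7,8]=4
  size 5 → [2,5,6,7,8]=10  [3,4,5,6,7]=1  [4,5,6,7,8]=5
  size 6 → [1,3,4,5,6,7]=1  [2,4,5,6,7,8]=15  [3,4,5,6,7,8]=6
  size 7 → [1,3,4,5,6,7,8]=7  [2,3,4,5,6,7,8]=21
  first=0(h) contributes 28

28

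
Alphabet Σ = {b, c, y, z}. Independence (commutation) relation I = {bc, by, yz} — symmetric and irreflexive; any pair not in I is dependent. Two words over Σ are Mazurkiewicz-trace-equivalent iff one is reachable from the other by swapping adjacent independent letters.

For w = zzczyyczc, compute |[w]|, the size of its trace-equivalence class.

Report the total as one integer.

3

#0=z has no predecessor
#1=z depends on [0:z]
#2=c depends on [1:z]
#3=z depends on [2:c]
#4=y depends on [2:c]
#5=y depends on [4:y]
#6=c depends on [3:z, 5:y]
#7=z depends on [6:c]
#8=c depends on [7:z]
sources: [0:z]
N(rest) = Σ N(rest − s) over sources s of rest; N(one piece) = 1:
  size 1 → [8]=1
  size 2 → [7,8]=1
  size 3 → [6,7,8]=1
  size 4 → [3,6,7,8]=1  [5,6,7,8]=1
  size 5 → [3,5,6,7,8]=2  [4,5,6,7,8]=1
  size 6 → [3,4,5,6,7,8]=3
  size 7 → [2,3,4,5,6,7,8]=3
  first=0(z) contributes 3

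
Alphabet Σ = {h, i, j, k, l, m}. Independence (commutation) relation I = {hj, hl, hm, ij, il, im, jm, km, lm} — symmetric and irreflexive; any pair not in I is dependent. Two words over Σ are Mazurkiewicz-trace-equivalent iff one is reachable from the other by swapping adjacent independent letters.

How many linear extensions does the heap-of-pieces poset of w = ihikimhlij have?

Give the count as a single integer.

100

#0=i has no predecessor
#1=h depends on [0:i]
#2=i depends on [1:h]
#3=k depends on [2:i]
#4=i depends on [3:k]
#5=m has no predecessor
#6=h depends on [4:i]
#7=l depends on [3:k]
#8=i depends on [6:h]
#9=j depends on [7:l]
sources: [0:i, 5:m]
N(rest) = Σ N(rest − s) over sources s of rest; N(one piece) = 1:
  size 1 → [5]=1  [8]=1  [9]=1
  size 2 → [5,8]=2  [5,9]=2  [6,8]=1  [7,9]=1  [8,9]=2
  size 3 → [4,6,8]=1  [5,6,8]=3  [5,7,9]=3  [5,8,9]=6  [6,8,9]=3  [7,8,9]=3
  size 4 → [4,5,6,8]=4  [4,6,8,9]=4  [5,6,8,9]=12  [5,7,8,9]=12  [6,7,8,9]=6
  size 5 → [4,5,6,8,9]=20  [4,6,7,8,9]=10  [5,6,7,8,9]=30
  size 6 → [3,4,6,7,8,9]=10  [4,5,6,7,8,9]=60
  size 7 → [2,3,4,6,7,8,9]=10  [3,4,5,6,7,8,9]=70
  size 8 → [1,2,3,4,6,7,8,9]=10  [2,3,4,5,6,7,8,9]=80
  first=0(i) contributes 90
  first=5(m) contributes 10
|[w]| = 100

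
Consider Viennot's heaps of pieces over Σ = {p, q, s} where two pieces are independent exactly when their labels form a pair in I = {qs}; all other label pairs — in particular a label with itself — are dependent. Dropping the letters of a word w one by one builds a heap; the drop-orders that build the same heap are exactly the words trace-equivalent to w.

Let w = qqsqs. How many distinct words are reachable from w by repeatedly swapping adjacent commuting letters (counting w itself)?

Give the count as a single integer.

drop 0:q onto floor
drop 1:q onto {0:q}
drop 2:s onto floor
drop 3:q onto {1:q}
drop 4:s onto {2:s}
ground layer = {0:q, 2:s}
drop-orders for the pieces not yet dropped (sum over which currently-grounded one goes next):
  1 to go: {3} 1  {4} 1
  2 to go: {1,3} 1  {2,4} 1  {3,4} 2
  3 to go: {0,1,3} 1  {1,3,4} 3  {2,3,4} 3
  if 0:q drops first: 6 orders
  if 2:s drops first: 4 orders
heap linearizations: 10

10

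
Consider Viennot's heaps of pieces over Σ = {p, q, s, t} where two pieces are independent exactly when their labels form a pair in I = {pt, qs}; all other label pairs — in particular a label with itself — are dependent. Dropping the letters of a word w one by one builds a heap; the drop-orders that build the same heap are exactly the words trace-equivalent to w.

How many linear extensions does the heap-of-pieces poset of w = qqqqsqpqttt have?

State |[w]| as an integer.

6

0(q) covers ∅
1(q) covers 0:q
2(q) covers 1:q
3(q) covers 2:q
4(s) covers ∅
5(q) covers 3:q
6(p) covers 4:s, 5:q
7(q) covers 6:p
8(t) covers 7:q
9(t) covers 8:t
10(t) covers 9:t
floor of heap: 0:q, 4:s
completions by unplaced set U, small U first (add the entries for U minus each lowest piece of U):
  |U|=1: {10}:1
  |U|=2: {9,10}:1
  |U|=3: {8,9,10}:1
  |U|=4: {7,8,9,10}:1
  |U|=5: {6,7,8,9,10}:1
  |U|=6: {4,6,7,8,9,10}:1  {5,6,7,8,9,10}:1
  |U|=7: {3,5,6,7,8,9,10}:1  {4,5,6,7,8,9,10}:2
  |U|=8: {2,3,5,6,7,8,9,10}:1  {3,4,5,6,7,8,9,10}:3
  |U|=9: {1,2,3,5,6,7,8,9,10}:1  {2,3,4,5,6,7,8,9,10}:4
  start at 0(q): 5
  start at 4(s): 1
sum over floor = 6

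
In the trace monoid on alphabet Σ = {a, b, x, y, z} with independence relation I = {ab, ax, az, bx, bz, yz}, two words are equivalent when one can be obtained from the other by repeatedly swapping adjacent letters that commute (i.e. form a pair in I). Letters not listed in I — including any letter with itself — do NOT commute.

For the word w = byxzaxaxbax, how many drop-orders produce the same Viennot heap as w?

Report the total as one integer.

drop 0:b onto floor
drop 1:y onto {0:b}
drop 2:x onto {1:y}
drop 3:z onto {2:x}
drop 4:a onto {1:y}
drop 5:x onto {3:z}
drop 6:a onto {4:a}
drop 7:x onto {5:x}
drop 8:b onto {1:y}
drop 9:a onto {6:a}
drop 10:x onto {7:x}
ground layer = {0:b}
drop-orders for the pieces not yet dropped (sum over which currently-grounded one goes next):
  1 to go: {8} 1  {9} 1  {10} 1
  2 to go: {6,9} 1  {7,10} 1  {8,9} 2  {8,10} 2  {9,10} 2
  3 to go: {4,6,9} 1  {5,7,10} 1  {6,8,9} 3  {6,9,10} 3  {7,8,10} 3  {7,9,10} 3  {8,9,10} 6
  4 to go: {3,5,7,10} 1  {4,6,8,9} 4  {4,6,9,10} 4  {5,7,8,10} 4  {5,7,9,10} 4  {6,7,9,10} 6  {6,8,9,10} 12  {7,8,9,10} 12
  5 to go: {2,3,5,7,10} 1  {3,5,7,8,10} 5  {3,5,7,9,10} 5  {4,6,7,9,10} 10  {4,6,8,9,10} 20  {5,6,7,9,10} 10  {5,7,8,9,10} 20  {6,7,8,9,10} 30
  6 to go: {2,3,5,7,8,10} 6  {2,3,5,7,9,10} 6  {3,5,6,7,9,10} 15  {3,5,7,8,9,10} 30  {4,5,6,7,9,10} 20  {4,6,7,8,9,10} 60  {5,6,7,8,9,10} 60
  7 to go: {2,3,5,6,7,9,10} 21  {2,3,5,7,8,9,10} 42  {3,4,5,6,7,9,10} 35  {3,5,6,7,8,9,10} 105  {4,5,6,7,8,9,10} 140
  8 to go: {2,3,4,5,6,7,9,10} 56  {2,3,5,6,7,8,9,10} 168  {3,4,5,6,7,8,9,10} 280
  9 to go: {2,3,4,5,6,7,8,9,10} 504
  if 0:b drops first: 504 orders

504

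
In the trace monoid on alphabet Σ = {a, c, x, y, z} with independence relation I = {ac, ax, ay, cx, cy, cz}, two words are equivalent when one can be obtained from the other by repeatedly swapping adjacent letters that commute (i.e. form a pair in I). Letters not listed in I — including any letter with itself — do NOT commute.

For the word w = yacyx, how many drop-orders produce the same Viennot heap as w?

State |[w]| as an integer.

20

piece 0:y — minimal
piece 1:a — minimal
piece 2:c — minimal
piece 3:y rests on {0:y}
piece 4:x rests on {3:y}
minimal pieces: {0:y, 1:a, 2:c}
ways to finish when only these pieces remain (= sum over removing one remaining piece with nothing left below it):
  1 left: {1}→1  {2}→1  {4}→1
  2 left: {1,2}→2  {1,4}→2  {2,4}→2  {3,4}→1
  3 left: {0,3,4}→1  {1,2,4}→6  {1,3,4}→3  {2,3,4}→3
  placing 0:y first → 12 extensions
  placing 1:a first → 4 extensions
  placing 2:c first → 4 extensions
total linear extensions = 20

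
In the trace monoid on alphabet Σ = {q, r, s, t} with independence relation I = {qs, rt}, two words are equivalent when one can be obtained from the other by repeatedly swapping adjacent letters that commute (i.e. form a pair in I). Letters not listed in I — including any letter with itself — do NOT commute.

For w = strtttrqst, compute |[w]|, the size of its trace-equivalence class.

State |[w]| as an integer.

drop 0:s onto floor
drop 1:t onto {0:s}
drop 2:r onto {0:s}
drop 3:t onto {1:t}
drop 4:t onto {3:t}
drop 5:t onto {4:t}
drop 6:r onto {2:r}
drop 7:q onto {5:t, 6:r}
drop 8:s onto {5:t, 6:r}
drop 9:t onto {7:q, 8:s}
ground layer = {0:s}
drop-orders for the pieces not yet dropped (sum over which currently-grounded one goes next):
  1 to go: {9} 1
  2 to go: {7,9} 1  {8,9} 1
  3 to go: {7,8,9} 2
  4 to go: {5,7,8,9} 2  {6,7,8,9} 2
  5 to go: {2,6,7,8,9} 2  {4,5,7,8,9} 2  {5,6,7,8,9} 4
  6 to go: {2,5,6,7,8,9} 6  {3,4,5,7,8,9} 2  {4,5,6,7,8,9} 6
  7 to go: {1,3,4,5,7,8,9} 2  {2,4,5,6,7,8,9} 12  {3,4,5,6,7,8,9} 8
  8 to go: {1,3,4,5,6,7,8,9} 10  {2,3,4,5,6,7,8,9} 20
  if 0:s drops first: 30 orders

30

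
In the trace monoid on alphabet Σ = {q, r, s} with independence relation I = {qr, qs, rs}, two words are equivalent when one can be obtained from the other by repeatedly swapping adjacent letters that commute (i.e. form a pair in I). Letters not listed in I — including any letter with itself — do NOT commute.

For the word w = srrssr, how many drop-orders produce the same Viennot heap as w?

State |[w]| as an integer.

drop 0:s onto floor
drop 1:r onto floor
drop 2:r onto {1:r}
drop 3:s onto {0:s}
drop 4:s onto {3:s}
drop 5:r onto {2:r}
ground layer = {0:s, 1:r}
drop-orders for the pieces not yet dropped (sum over which currently-grounded one goes next):
  1 to go: {4} 1  {5} 1
  2 to go: {2,5} 1  {3,4} 1  {4,5} 2
  3 to go: {0,3,4} 1  {1,2,5} 1  {2,4,5} 3  {3,4,5} 3
  4 to go: {0,3,4,5} 4  {1,2,4,5} 4  {2,3,4,5} 6
  if 0:s drops first: 10 orders
  if 1:r drops first: 10 orders
heap linearizations: 20

20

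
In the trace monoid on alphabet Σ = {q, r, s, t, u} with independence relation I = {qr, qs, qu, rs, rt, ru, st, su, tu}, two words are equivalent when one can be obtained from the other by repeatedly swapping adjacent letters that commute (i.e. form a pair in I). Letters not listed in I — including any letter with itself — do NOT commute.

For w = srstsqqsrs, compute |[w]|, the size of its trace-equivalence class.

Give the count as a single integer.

drop 0:s onto floor
drop 1:r onto floor
drop 2:s onto {0:s}
drop 3:t onto floor
drop 4:s onto {2:s}
drop 5:q onto {3:t}
drop 6:q onto {5:q}
drop 7:s onto {4:s}
drop 8:r onto {1:r}
drop 9:s onto {7:s}
ground layer = {0:s, 1:r, 3:t}
drop-orders for the pieces not yet dropped (sum over which currently-grounded one goes next):
  1 to go: {6} 1  {8} 1  {9} 1
  2 to go: {1,8} 1  {5,6} 1  {6,8} 2  {6,9} 2  {7,9} 1  {8,9} 2
  3 to go: {1,6,8} 3  {1,8,9} 3  {3,5,6} 1  {4,7,9} 1  {5,6,8} 3  {5,6,9} 3  {6,7,9} 3  {6,8,9} 6  {7,8,9} 3
  4 to go: {1,5,6,8} 6  {1,6,8,9} 12  {1,7,8,9} 6  {2,4,7,9} 1  {3,5,6,8} 4  {3,5,6,9} 4  {4,6,7,9} 4  {4,7,8,9} 4  {5,6,7,9} 6  {5,6,8,9} 12  {6,7,8,9} 12
  5 to go: {0,2,4,7,9} 1  {1,3,5,6,8} 10  {1,4,7,8,9} 10  {1,5,6,8,9} 30  {1,6,7,8,9} 30  {2,4,6,7,9} 5  {2,4,7,8,9} 5  {3,5,6,7,9} 10  {3,5,6,8,9} 20  {4,5,6,7,9} 10  {4,6,7,8,9} 20  {5,6,7,8,9} 30
  6 to go: {0,2,4,6,7,9} 6  {0,2,4,7,8,9} 6  {1,2,4,7,8,9} 15  {1,3,5,6,8,9} 60  {1,4,6,7,8,9} 60  {1,5,6,7,8,9} 90  {2,4,5,6,7,9} 15  {2,4,6,7,8,9} 30  {3,4,5,6,7,9} 20  {3,5,6,7,8,9} 60  {4,5,6,7,8,9} 60
  7 to go: {0,1,2,4,7,8,9} 21  {0,2,4,5,6,7,9} 21  {0,2,4,6,7,8,9} 42  {1,2,4,6,7,8,9} 105  {1,3,5,6,7,8,9} 210  {1,4,5,6,7,8,9} 210  {2,3,4,5,6,7,9} 35  {2,4,5,6,7,8,9} 105  {3,4,5,6,7,8,9} 140
  8 to go: {0,1,2,4,6,7,8,9} 168  {0,2,3,4,5,6,7,9} 56  {0,2,4,5,6,7,8,9} 168  {1,2,4,5,6,7,8,9} 420  {1,3,4,5,6,7,8,9} 560  {2,3,4,5,6,7,8,9} 280
  if 0:s drops first: 1260 orders
  if 1:r drops first: 504 orders
  if 3:t drops first: 756 orders
heap linearizations: 2520

2520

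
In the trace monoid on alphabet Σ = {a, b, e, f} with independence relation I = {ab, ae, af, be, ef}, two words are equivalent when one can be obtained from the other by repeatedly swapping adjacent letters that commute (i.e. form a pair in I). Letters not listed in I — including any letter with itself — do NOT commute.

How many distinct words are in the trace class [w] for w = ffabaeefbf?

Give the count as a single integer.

1260

#0=f has no predecessor
#1=f depends on [0:f]
#2=a has no predecessor
#3=b depends on [1:f]
#4=a depends on [2:a]
#5=e has no predecessor
#6=e depends on [5:e]
#7=f depends on [3:b]
#8=b depends on [7:f]
#9=f depends on [8:b]
sources: [0:f, 2:a, 5:e]
N(rest) = Σ N(rest − s) over sources s of rest; N(one piece) = 1:
  size 1 → [4]=1  [6]=1  [9]=1
  size 2 → [2,4]=1  [4,6]=2  [4,9]=2  [5,6]=1  [6,9]=2  [8,9]=1
  size 3 → [2,4,6]=3  [2,4,9]=3  [4,5,6]=3  [4,6,9]=6  [4,8,9]=3  [5,6,9]=3  [6,8,9]=3  [7,8,9]=1
  size 4 → [2,4,5,6]=6  [2,4,6,9]=12  [2,4,8,9]=6  [3,7,8,9]=1  [4,5,6,9]=12  [4,6,8,9]=12  [4,7,8,9]=4  [5,6,8,9]=6  [6,7,8,9]=4
  size 5 → [1,3,7,8,9]=1  [2,4,5,6,9]=30  [2,4,6,8,9]=30  [2,4,7,8,9]=10  [3,4,7,8,9]=5  [3,6,7,8,9]=5  [4,5,6,8,9]=30  [4,6,7,8,9]=20  [5,6,7,8,9]=10
  size 6 → [0,1,3,7,8,9]=1  [1,3,4,7,8,9]=6  [1,3,6,7,8,9]=6  [2,3,4,7,8,9]=15  [2,4,5,6,8,9]=90  [2,4,6,7,8,9]=60  [3,4,6,7,8,9]=30  [3,5,6,7,8,9]=15  [4,5,6,7,8,9]=60
  size 7 → [0,1,3,4,7,8,9]=7  [0,1,3,6,7,8,9]=7  [1,2,3,4,7,8,9]=21  [1,3,4,6,7,8,9]=42  [1,3,5,6,7,8,9]=21  [2,3,4,6,7,8,9]=105  [2,4,5,6,7,8,9]=210  [3,4,5,6,7,8,9]=105
  size 8 → [0,1,2,3,4,7,8,9]=28  [0,1,3,4,6,7,8,9]=56  [0,1,3,5,6,7,8,9]=28  [1,2,3,4,6,7,8,9]=168  [1,3,4,5,6,7,8,9]=168  [2,3,4,5,6,7,8,9]=420
  first=0(f) contributes 756
  first=2(a) contributes 252
  first=5(e) contributes 252
|[w]| = 1260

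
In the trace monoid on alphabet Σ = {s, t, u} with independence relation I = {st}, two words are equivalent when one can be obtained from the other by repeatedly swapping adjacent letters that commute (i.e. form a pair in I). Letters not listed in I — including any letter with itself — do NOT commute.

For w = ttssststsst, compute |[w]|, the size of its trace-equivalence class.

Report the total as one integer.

#0=t has no predecessor
#1=t depends on [0:t]
#2=s has no predecessor
#3=s depends on [2:s]
#4=s depends on [3:s]
#5=t depends on [1:t]
#6=s depends on [4:s]
#7=t depends on [5:t]
#8=s depends on [6:s]
#9=s depends on [8:s]
#10=t depends on [7:t]
sources: [0:t, 2:s]
N(rest) = Σ N(rest − s) over sources s of rest; N(one piece) = 1:
  size 1 → [9]=1  [10]=1
  size 2 → [7,10]=1  [8,9]=1  [9,10]=2
  size 3 → [5,7,10]=1  [6,8,9]=1  [7,9,10]=3  [8,9,10]=3
  size 4 → [1,5,7,10]=1  [4,6,8,9]=1  [5,7,9,10]=4  [6,8,9,10]=4  [7,8,9,10]=6
  size 5 → [0,1,5,7,10]=1  [1,5,7,9,10]=5  [3,4,6,8,9]=1  [4,6,8,9,10]=5  [5,7,8,9,10]=10  [6,7,8,9,10]=10
  size 6 → [0,1,5,7,9,10]=6  [1,5,7,8,9,10]=15  [2,3,4,6,8,9]=1  [3,4,6,8,9,10]=6  [4,6,7,8,9,10]=15  [5,6,7,8,9,10]=20
  size 7 → [0,1,5,7,8,9,10]=21  [1,5,6,7,8,9,10]=35  [2,3,4,6,8,9,10]=7  [3,4,6,7,8,9,10]=21  [4,5,6,7,8,9,10]=35
  size 8 → [0,1,5,6,7,8,9,10]=56  [1,4,5,6,7,8,9,10]=70  [2,3,4,6,7,8,9,10]=28  [3,4,5,6,7,8,9,10]=56
  size 9 → [0,1,4,5,6,7,8,9,10]=126  [1,3,4,5,6,7,8,9,10]=126  [2,3,4,5,6,7,8,9,10]=84
  first=0(t) contributes 210
  first=2(s) contributes 252
|[w]| = 462

462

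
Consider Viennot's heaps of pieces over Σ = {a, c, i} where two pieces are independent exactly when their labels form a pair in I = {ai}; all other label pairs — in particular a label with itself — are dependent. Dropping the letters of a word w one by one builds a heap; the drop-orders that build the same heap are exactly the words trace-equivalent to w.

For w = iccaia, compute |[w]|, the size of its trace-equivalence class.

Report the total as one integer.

drop 0:i onto floor
drop 1:c onto {0:i}
drop 2:c onto {1:c}
drop 3:a onto {2:c}
drop 4:i onto {2:c}
drop 5:a onto {3:a}
ground layer = {0:i}
drop-orders for the pieces not yet dropped (sum over which currently-grounded one goes next):
  1 to go: {4} 1  {5} 1
  2 to go: {3,5} 1  {4,5} 2
  3 to go: {3,4,5} 3
  4 to go: {2,3,4,5} 3
  if 0:i drops first: 3 orders

3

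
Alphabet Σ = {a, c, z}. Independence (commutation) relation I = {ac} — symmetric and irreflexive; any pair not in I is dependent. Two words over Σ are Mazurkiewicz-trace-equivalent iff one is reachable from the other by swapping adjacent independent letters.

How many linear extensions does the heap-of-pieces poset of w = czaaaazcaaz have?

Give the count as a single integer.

piece 0:c — minimal
piece 1:z rests on {0:c}
piece 2:a rests on {1:z}
piece 3:a rests on {2:a}
piece 4:a rests on {3:a}
piece 5:a rests on {4:a}
piece 6:z rests on {5:a}
piece 7:c rests on {6:z}
piece 8:a rests on {6:z}
piece 9:a rests on {8:a}
piece 10:z rests on {7:c, 9:a}
minimal pieces: {0:c}
ways to finish when only these pieces remain (= sum over removing one remaining piece with nothing left below it):
  1 left: {10}→1
  2 left: {7,10}→1  {9,10}→1
  3 left: {7,9,10}→2  {8,9,10}→1
  4 left: {7,8,9,10}→3
  5 left: {6,7,8,9,10}→3
  6 left: {5,6,7,8,9,10}→3
  7 left: {4,5,6,7,8,9,10}→3
  8 left: {3,4,5,6,7,8,9,10}→3
  9 left: {2,3,4,5,6,7,8,9,10}→3
  placing 0:c first → 3 extensions

3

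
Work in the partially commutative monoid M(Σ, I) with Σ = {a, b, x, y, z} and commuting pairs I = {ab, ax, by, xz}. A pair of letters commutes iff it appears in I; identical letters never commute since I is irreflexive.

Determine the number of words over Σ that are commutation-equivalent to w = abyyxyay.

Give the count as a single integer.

4

piece 0:a — minimal
piece 1:b — minimal
piece 2:y rests on {0:a}
piece 3:y rests on {2:y}
piece 4:x rests on {1:b, 3:y}
piece 5:y rests on {4:x}
piece 6:a rests on {5:y}
piece 7:y rests on {6:a}
minimal pieces: {0:a, 1:b}
ways to finish when only these pieces remain (= sum over removing one remaining piece with nothing left below it):
  1 left: {7}→1
  2 left: {6,7}→1
  3 left: {5,6,7}→1
  4 left: {4,5,6,7}→1
  5 left: {1,4,5,6,7}→1  {3,4,5,6,7}→1
  6 left: {1,3,4,5,6,7}→2  {2,3,4,5,6,7}→1
  placing 0:a first → 3 extensions
  placing 1:b first → 1 extensions
total linear extensions = 4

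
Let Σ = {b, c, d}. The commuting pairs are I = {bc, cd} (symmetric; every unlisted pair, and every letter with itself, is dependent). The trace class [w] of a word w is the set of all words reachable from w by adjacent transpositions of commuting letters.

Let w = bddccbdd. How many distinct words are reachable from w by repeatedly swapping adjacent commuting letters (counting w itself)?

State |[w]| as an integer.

piece 0:b — minimal
piece 1:d rests on {0:b}
piece 2:d rests on {1:d}
piece 3:c — minimal
piece 4:c rests on {3:c}
piece 5:b rests on {2:d}
piece 6:d rests on {5:b}
piece 7:d rests on {6:d}
minimal pieces: {0:b, 3:c}
ways to finish when only these pieces remain (= sum over removing one remaining piece with nothing left below it):
  1 left: {4}→1  {7}→1
  2 left: {3,4}→1  {4,7}→2  {6,7}→1
  3 left: {3,4,7}→3  {4,6,7}→3  {5,6,7}→1
  4 left: {2,5,6,7}→1  {3,4,6,7}→6  {4,5,6,7}→4
  5 left: {1,2,5,6,7}→1  {2,4,5,6,7}→5  {3,4,5,6,7}→10
  6 left: {0,1,2,5,6,7}→1  {1,2,4,5,6,7}→6  {2,3,4,5,6,7}→15
  placing 0:b first → 21 extensions
  placing 3:c first → 7 extensions
total linear extensions = 28

28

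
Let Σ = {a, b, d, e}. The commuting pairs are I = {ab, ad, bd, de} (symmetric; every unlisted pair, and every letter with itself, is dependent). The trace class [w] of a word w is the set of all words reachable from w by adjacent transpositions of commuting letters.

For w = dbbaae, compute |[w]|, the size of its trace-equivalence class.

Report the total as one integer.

36

#0=d has no predecessor
#1=b has no predecessor
#2=b depends on [1:b]
#3=a has no predecessor
#4=a depends on [3:a]
#5=e depends on [2:b, 4:a]
sources: [0:d, 1:b, 3:a]
N(rest) = Σ N(rest − s) over sources s of rest; N(one piece) = 1:
  size 1 → [0]=1  [5]=1
  size 2 → [0,5]=2  [2,5]=1  [4,5]=1
  size 3 → [0,2,5]=3  [0,4,5]=3  [1,2,5]=1  [2,4,5]=2  [3,4,5]=1
  size 4 → [0,1,2,5]=4  [0,2,4,5]=8  [0,3,4,5]=4  [1,2,4,5]=3  [2,3,4,5]=3
  first=0(d) contributes 6
  first=1(b) contributes 15
  first=3(a) contributes 15
|[w]| = 36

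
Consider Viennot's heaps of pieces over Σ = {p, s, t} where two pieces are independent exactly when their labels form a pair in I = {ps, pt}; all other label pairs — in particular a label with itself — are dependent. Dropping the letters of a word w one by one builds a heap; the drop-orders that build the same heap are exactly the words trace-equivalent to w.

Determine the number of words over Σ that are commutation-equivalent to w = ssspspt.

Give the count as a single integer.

21

piece 0:s — minimal
piece 1:s rests on {0:s}
piece 2:s rests on {1:s}
piece 3:p — minimal
piece 4:s rests on {2:s}
piece 5:p rests on {3:p}
piece 6:t rests on {4:s}
minimal pieces: {0:s, 3:p}
ways to finish when only these pieces remain (= sum over removing one remaining piece with nothing left below it):
  1 left: {5}→1  {6}→1
  2 left: {3,5}→1  {4,6}→1  {5,6}→2
  3 left: {2,4,6}→1  {3,5,6}→3  {4,5,6}→3
  4 left: {1,2,4,6}→1  {2,4,5,6}→4  {3,4,5,6}→6
  5 left: {0,1,2,4,6}→1  {1,2,4,5,6}→5  {2,3,4,5,6}→10
  placing 0:s first → 15 extensions
  placing 3:p first → 6 extensions
total linear extensions = 21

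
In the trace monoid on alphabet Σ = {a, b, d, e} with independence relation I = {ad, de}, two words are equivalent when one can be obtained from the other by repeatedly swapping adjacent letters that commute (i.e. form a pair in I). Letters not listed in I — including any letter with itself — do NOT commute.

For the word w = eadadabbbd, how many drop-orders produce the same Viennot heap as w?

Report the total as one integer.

15

0(e) covers ∅
1(a) covers 0:e
2(d) covers ∅
3(a) covers 1:a
4(d) covers 2:d
5(a) covers 3:a
6(b) covers 4:d, 5:a
7(b) covers 6:b
8(b) covers 7:b
9(d) covers 8:b
floor of heap: 0:e, 2:d
completions by unplaced set U, small U first (add the entries for U minus each lowest piece of U):
  |U|=1: {9}:1
  |U|=2: {8,9}:1
  |U|=3: {7,8,9}:1
  |U|=4: {6,7,8,9}:1
  |U|=5: {4,6,7,8,9}:1  {5,6,7,8,9}:1
  |U|=6: {2,4,6,7,8,9}:1  {3,5,6,7,8,9}:1  {4,5,6,7,8,9}:2
  |U|=7: {1,3,5,6,7,8,9}:1  {2,4,5,6,7,8,9}:3  {3,4,5,6,7,8,9}:3
  |U|=8: {0,1,3,5,6,7,8,9}:1  {1,3,4,5,6,7,8,9}:4  {2,3,4,5,6,7,8,9}:6
  start at 0(e): 10
  start at 2(d): 5
sum over floor = 15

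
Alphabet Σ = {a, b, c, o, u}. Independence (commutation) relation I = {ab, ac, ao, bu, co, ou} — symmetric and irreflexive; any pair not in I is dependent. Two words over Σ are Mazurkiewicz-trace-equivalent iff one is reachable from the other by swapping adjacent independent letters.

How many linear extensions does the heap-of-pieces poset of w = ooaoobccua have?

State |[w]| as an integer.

0(o) covers ∅
1(o) covers 0:o
2(a) covers ∅
3(o) covers 1:o
4(o) covers 3:o
5(b) covers 4:o
6(c) covers 5:b
7(c) covers 6:c
8(u) covers 2:a, 7:c
9(a) covers 8:u
floor of heap: 0:o, 2:a
completions by unplaced set U, small U first (add the entries for U minus each lowest piece of U):
  |U|=1: {9}:1
  |U|=2: {8,9}:1
  |U|=3: {2,8,9}:1  {7,8,9}:1
  |U|=4: {2,7,8,9}:2  {6,7,8,9}:1
  |U|=5: {2,6,7,8,9}:3  {5,6,7,8,9}:1
  |U|=6: {2,5,6,7,8,9}:4  {4,5,6,7,8,9}:1
  |U|=7: {2,4,5,6,7,8,9}:5  {3,4,5,6,7,8,9}:1
  |U|=8: {1,3,4,5,6,7,8,9}:1  {2,3,4,5,6,7,8,9}:6
  start at 0(o): 7
  start at 2(a): 1
sum over floor = 8

8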